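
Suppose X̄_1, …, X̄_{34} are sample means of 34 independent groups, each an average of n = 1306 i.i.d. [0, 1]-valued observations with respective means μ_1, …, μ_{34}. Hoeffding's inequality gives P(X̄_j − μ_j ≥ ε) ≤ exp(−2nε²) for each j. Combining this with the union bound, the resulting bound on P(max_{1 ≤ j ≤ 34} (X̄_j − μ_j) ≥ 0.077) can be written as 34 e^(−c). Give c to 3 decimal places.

15.487

Union bound over the 34 events: P(max_{1 ≤ j ≤ 34} (X̄_j − μ_j) ≥ 0.077) ≤ 34·exp(−2nε²) = 34 exp(−2·1306·0.077²).
So c = 2·1306·0.077² = 15.4865.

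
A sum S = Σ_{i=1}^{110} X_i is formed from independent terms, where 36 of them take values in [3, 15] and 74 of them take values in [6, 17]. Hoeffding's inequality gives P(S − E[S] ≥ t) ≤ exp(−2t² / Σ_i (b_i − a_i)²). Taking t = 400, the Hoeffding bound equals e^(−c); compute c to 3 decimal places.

Σ(b_i − a_i)² = 36·12² + 74·11² = 14138.
c = 2t² / 14138 = 2·400² / 14138 = 22.6340.

22.634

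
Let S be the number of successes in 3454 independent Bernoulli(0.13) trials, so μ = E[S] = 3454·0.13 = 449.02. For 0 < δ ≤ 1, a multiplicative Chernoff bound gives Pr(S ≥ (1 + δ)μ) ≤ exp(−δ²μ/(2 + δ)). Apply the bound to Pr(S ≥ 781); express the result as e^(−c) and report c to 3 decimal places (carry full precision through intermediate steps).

Write 781 = (1 + δ)μ, so δ = 781/449.02 − 1 = 0.7393435…
Then the exponent is δ²μ/(2 + δ) = (781 − μ)² / (μ·(2 + δ)) = 89.600755.

89.601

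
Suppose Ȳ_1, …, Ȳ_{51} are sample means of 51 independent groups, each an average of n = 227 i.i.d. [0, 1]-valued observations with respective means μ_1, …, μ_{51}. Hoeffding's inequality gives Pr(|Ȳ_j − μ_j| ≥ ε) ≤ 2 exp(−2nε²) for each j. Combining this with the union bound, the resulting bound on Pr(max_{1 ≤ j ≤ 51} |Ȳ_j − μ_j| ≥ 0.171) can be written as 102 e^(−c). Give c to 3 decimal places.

Union bound over the 51 events: Pr(max_{1 ≤ j ≤ 51} |Ȳ_j − μ_j| ≥ 0.171) ≤ 51·2·exp(−2nε²) = 102 exp(−2·227·0.171²).
So c = 2·227·0.171² = 13.2754.

13.275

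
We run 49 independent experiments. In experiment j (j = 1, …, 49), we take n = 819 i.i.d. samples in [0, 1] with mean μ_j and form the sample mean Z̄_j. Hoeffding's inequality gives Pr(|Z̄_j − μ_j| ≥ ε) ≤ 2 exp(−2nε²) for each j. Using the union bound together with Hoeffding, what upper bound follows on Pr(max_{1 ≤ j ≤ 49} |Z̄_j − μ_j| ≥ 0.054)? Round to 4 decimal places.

Per-experiment Hoeffding bound: 2·exp(−2·819·0.054²) = 2·exp(−4.77641) = 0.016852.
Union bound over 49 events: 49·0.016852 = 0.82577.

0.8258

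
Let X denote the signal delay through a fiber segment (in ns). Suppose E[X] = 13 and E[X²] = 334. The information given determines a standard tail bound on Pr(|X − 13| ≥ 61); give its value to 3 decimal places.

0.044

The first two moments determine the variance, so Chebyshev's inequality is the sharpest standard bound available.
Var(X) = E[X²] − (E[X])² = 334 − 169 = 165.
Chebyshev's inequality: Pr(|X − μ| ≥ t) ≤ Var(X)/t² = 165/3721 = 0.0443.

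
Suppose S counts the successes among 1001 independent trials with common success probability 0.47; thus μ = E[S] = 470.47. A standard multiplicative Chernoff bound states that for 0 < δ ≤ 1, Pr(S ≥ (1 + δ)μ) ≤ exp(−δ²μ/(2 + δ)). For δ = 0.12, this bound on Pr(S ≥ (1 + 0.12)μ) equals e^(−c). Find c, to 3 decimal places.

3.196

c = δ²μ/(2 + δ) = 0.12²·470.47/(2 + 0.12) = 3.1956.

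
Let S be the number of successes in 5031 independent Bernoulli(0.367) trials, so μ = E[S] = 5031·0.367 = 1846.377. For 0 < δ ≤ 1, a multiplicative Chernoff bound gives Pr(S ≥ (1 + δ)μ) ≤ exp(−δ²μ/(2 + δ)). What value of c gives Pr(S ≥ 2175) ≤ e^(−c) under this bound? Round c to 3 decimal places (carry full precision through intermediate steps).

26.855

Write 2175 = (1 + δ)μ, so δ = 2175/1846.377 − 1 = 0.1779826…
Then the exponent is δ²μ/(2 + δ) = (2175 − μ)² / (μ·(2 + δ)) = 26.854751.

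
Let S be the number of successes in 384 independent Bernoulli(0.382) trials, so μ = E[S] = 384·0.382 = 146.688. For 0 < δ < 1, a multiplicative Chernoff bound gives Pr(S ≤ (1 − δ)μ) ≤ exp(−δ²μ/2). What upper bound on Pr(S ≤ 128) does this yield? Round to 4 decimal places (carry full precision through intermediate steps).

0.3041

Write 128 = (1 − δ)μ, so δ = 1 − 128/146.688 = 0.1273997…
Then the exponent is δ²μ/2 = (μ − 128)²/(2μ) = 1.190422.
Bound = exp(−1.190422) = 0.30409.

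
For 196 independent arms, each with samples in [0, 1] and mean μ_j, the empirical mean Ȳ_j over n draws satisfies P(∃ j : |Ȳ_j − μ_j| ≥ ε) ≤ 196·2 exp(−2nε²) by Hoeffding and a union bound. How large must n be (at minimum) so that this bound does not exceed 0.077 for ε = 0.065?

Need 2·196·exp(−2nε²) ≤ 0.077, i.e. exp(−2nε²) ≤ 0.077/392.
So 2nε² ≥ ln(392/0.077) = 8.535212.
Hence n ≥ 8.535212/(2·0.065²) = 1010.084.
The smallest integer n is 1011.

1011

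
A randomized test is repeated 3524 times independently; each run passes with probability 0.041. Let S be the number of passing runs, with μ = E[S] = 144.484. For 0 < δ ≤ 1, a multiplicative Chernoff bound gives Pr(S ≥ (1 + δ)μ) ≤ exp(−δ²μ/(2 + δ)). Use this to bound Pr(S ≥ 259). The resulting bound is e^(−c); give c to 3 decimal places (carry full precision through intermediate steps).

Write 259 = (1 + δ)μ, so δ = 259/144.484 − 1 = 0.792586…
Then the exponent is δ²μ/(2 + δ) = (259 − μ)² / (μ·(2 + δ)) = 32.501696.

32.502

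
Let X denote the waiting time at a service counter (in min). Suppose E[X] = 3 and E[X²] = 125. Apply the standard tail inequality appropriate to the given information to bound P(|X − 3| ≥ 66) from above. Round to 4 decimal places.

The first two moments determine the variance, so Chebyshev's inequality is the sharpest standard bound available.
Var(X) = E[X²] − (E[X])² = 125 − 9 = 116.
Chebyshev's inequality: P(|X − μ| ≥ t) ≤ Var(X)/t² = 116/4356 = 0.0266.

0.0266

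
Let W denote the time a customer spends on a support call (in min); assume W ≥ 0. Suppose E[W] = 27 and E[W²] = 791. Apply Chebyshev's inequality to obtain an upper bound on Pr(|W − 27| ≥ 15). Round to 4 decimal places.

0.2756

Var(W) = E[W²] − (E[W])² = 791 − 729 = 62.
Chebyshev's inequality: Pr(|W − μ| ≥ t) ≤ Var(W)/t² = 62/225 = 0.2756.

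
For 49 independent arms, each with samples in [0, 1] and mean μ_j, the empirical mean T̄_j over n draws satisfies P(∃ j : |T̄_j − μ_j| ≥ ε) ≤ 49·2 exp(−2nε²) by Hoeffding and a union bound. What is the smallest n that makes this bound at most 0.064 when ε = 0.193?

Need 2·49·exp(−2nε²) ≤ 0.064, i.e. exp(−2nε²) ≤ 0.064/98.
So 2nε² ≥ ln(98/0.064) = 7.333840.
Hence n ≥ 7.333840/(2·0.193²) = 98.443.
The smallest integer n is 99.

99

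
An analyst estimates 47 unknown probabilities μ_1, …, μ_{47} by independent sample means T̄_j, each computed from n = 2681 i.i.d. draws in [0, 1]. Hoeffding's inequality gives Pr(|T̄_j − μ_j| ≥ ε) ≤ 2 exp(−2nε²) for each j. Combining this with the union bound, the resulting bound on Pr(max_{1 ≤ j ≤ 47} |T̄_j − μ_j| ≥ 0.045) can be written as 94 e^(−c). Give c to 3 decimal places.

Union bound over the 47 events: Pr(max_{1 ≤ j ≤ 47} |T̄_j − μ_j| ≥ 0.045) ≤ 47·2·exp(−2nε²) = 94 exp(−2·2681·0.045²).
So c = 2·2681·0.045² = 10.8581.

10.858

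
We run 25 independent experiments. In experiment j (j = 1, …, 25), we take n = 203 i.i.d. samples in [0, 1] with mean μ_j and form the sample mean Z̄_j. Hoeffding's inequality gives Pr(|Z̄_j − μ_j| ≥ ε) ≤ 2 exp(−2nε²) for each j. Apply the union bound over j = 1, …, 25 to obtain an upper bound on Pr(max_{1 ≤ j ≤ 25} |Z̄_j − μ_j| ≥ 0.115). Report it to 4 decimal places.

Per-experiment Hoeffding bound: 2·exp(−2·203·0.115²) = 2·exp(−5.36935) = 0.0093143.
Union bound over 25 events: 25·0.0093143 = 0.23286.

0.2329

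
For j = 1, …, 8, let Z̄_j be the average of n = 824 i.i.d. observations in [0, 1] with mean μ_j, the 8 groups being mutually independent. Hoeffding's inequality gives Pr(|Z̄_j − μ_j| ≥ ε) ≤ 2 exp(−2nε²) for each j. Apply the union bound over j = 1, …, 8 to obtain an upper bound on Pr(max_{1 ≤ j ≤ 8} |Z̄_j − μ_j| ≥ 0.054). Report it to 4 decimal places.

0.1309

Per-experiment Hoeffding bound: 2·exp(−2·824·0.054²) = 2·exp(−4.80557) = 0.016368.
Union bound over 8 events: 8·0.016368 = 0.13094.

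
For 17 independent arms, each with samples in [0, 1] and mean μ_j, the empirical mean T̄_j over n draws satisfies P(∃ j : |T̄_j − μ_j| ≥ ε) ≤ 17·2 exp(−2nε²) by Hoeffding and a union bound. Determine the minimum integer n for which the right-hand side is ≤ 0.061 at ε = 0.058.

Need 2·17·exp(−2nε²) ≤ 0.061, i.e. exp(−2nε²) ≤ 0.061/34.
So 2nε² ≥ ln(34/0.061) = 6.323242.
Hence n ≥ 6.323242/(2·0.058²) = 939.840.
The smallest integer n is 940.

940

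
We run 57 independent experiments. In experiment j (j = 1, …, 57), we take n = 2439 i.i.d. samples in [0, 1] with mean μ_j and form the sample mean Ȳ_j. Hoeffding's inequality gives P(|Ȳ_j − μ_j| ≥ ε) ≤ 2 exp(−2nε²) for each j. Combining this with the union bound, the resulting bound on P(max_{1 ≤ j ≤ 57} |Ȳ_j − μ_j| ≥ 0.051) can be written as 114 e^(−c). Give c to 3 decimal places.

Union bound over the 57 events: P(max_{1 ≤ j ≤ 57} |Ȳ_j − μ_j| ≥ 0.051) ≤ 57·2·exp(−2nε²) = 114 exp(−2·2439·0.051²).
So c = 2·2439·0.051² = 12.6877.

12.688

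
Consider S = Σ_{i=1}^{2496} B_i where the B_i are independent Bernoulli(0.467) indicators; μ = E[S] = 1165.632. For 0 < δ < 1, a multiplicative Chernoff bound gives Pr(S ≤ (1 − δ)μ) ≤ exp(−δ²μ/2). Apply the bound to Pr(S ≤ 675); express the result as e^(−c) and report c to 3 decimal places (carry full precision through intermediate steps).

103.257

Write 675 = (1 − δ)μ, so δ = 1 − 675/1165.632 = 0.420915…
Then the exponent is δ²μ/2 = (μ − 675)²/(2μ) = 103.257186.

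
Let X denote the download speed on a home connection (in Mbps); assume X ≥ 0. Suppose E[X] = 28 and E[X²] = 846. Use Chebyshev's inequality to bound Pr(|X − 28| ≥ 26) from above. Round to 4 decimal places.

0.0917

Var(X) = E[X²] − (E[X])² = 846 − 784 = 62.
Chebyshev's inequality: Pr(|X − μ| ≥ t) ≤ Var(X)/t² = 62/676 = 0.0917.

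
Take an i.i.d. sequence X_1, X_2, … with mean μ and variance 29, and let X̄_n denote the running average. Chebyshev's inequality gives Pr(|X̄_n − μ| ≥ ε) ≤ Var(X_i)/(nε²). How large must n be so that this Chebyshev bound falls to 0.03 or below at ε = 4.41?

Require 29/(n·4.41²) ≤ 0.03, i.e. n ≥ 29/(0.03·4.41²) = 49.705.
The smallest integer n is 50.

50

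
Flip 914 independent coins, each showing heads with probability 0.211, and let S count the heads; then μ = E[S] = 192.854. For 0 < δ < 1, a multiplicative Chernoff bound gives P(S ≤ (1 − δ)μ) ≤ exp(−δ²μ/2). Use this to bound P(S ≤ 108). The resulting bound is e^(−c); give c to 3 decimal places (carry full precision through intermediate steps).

Write 108 = (1 − δ)μ, so δ = 1 − 108/192.854 = 0.4399909…
Then the exponent is δ²μ/2 = (μ − 108)²/(2μ) = 18.667493.

18.667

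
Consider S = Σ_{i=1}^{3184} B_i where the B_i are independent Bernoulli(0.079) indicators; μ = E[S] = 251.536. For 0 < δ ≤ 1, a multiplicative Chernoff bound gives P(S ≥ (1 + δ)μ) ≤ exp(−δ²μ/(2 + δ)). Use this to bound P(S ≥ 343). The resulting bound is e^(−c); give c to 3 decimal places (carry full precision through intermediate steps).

14.071

Write 343 = (1 + δ)μ, so δ = 343/251.536 − 1 = 0.3636219…
Then the exponent is δ²μ/(2 + δ) = (343 − μ)² / (μ·(2 + δ)) = 14.070911.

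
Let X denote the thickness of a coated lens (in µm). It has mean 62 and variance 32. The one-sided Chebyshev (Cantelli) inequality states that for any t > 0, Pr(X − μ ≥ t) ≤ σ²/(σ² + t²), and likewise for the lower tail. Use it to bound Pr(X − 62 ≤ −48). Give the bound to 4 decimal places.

0.0137

Here σ² = 32 and t = 48, so σ² + t² = 2336.
Cantelli's bound: 32/2336 = 0.0137.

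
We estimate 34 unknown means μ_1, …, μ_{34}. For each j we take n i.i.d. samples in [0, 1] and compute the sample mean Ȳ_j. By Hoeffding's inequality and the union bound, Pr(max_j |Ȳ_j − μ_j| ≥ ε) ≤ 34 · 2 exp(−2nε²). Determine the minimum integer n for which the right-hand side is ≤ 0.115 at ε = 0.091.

386

Need 2·34·exp(−2nε²) ≤ 0.115, i.e. exp(−2nε²) ≤ 0.115/68.
So 2nε² ≥ ln(68/0.115) = 6.382331.
Hence n ≥ 6.382331/(2·0.091²) = 385.360.
The smallest integer n is 386.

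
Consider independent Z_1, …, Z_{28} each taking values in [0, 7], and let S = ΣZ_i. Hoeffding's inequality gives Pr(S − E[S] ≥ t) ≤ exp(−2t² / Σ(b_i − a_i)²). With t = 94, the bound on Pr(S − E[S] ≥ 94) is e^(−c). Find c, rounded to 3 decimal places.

12.880

Σ(b_i − a_i)² = 28·(7)² = 1372.
c = 2t²/1372 = 2·94²/1372 = 12.8805.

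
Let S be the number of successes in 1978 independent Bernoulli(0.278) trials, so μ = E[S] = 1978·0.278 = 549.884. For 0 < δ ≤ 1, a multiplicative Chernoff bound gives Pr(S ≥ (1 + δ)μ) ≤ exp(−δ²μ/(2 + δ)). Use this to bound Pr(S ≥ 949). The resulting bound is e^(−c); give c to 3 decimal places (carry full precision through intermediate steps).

106.275

Write 949 = (1 + δ)μ, so δ = 949/549.884 − 1 = 0.7258185…
Then the exponent is δ²μ/(2 + δ) = (949 − μ)² / (μ·(2 + δ)) = 106.274789.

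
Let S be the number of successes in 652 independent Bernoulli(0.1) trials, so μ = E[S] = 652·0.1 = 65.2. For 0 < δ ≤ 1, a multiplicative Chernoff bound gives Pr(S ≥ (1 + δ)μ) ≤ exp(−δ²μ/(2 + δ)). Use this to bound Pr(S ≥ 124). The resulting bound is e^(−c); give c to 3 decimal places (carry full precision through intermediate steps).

Write 124 = (1 + δ)μ, so δ = 124/65.2 − 1 = 0.9018405…
Then the exponent is δ²μ/(2 + δ) = (124 − μ)² / (μ·(2 + δ)) = 18.273996.

18.274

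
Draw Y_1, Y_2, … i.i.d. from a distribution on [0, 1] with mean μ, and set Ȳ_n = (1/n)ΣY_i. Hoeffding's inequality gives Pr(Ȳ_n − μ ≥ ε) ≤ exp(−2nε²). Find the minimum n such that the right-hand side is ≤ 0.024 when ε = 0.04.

1166

Require exp(−2nε²) ≤ 0.024, i.e. 2nε² ≥ ln(1/0.024) = 3.729701.
So n ≥ 3.729701 / (2·0.04²) = 1165.532.
The smallest integer n is 1166.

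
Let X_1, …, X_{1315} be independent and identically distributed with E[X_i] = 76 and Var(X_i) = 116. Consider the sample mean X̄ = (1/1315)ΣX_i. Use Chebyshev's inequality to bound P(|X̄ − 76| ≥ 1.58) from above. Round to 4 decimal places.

0.0353

Var(X̄) = Var(X_i)/n = 116/1315 = 0.088213.
Chebyshev: P(|X̄ − 76| ≥ 1.58) ≤ Var(X̄)/(1.58)² = 116/(1315·1.58²) = 0.0353.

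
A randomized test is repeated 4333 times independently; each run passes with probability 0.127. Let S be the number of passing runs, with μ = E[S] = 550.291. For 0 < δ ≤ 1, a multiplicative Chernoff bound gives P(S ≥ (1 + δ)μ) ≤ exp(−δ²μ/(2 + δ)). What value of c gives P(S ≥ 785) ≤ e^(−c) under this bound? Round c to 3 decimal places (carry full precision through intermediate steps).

Write 785 = (1 + δ)μ, so δ = 785/550.291 − 1 = 0.426518…
Then the exponent is δ²μ/(2 + δ) = (785 − μ)² / (μ·(2 + δ)) = 41.255662.

41.256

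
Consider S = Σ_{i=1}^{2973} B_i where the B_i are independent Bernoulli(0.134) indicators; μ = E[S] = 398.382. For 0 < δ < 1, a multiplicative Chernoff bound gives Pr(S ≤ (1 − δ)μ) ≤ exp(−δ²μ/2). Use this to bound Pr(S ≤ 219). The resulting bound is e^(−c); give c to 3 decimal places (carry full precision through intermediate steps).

40.386

Write 219 = (1 − δ)μ, so δ = 1 − 219/398.382 = 0.4502764…
Then the exponent is δ²μ/2 = (μ − 219)²/(2μ) = 40.385738.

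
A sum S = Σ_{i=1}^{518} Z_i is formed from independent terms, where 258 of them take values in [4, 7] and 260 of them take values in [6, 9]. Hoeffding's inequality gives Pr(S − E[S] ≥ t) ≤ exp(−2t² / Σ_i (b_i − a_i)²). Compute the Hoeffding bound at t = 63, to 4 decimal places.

0.1822

Σ(b_i − a_i)² = 258·3² + 260·3² = 4662.
Exponent = 2·63² / 4662 = 1.70270.
Bound = exp(−1.70270) = 0.18219.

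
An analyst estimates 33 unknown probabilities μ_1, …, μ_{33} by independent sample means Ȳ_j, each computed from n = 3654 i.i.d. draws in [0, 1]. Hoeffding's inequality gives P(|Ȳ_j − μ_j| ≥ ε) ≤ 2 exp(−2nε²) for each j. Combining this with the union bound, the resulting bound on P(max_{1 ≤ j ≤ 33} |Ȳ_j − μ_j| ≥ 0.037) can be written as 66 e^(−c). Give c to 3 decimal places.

Union bound over the 33 events: P(max_{1 ≤ j ≤ 33} |Ȳ_j − μ_j| ≥ 0.037) ≤ 33·2·exp(−2nε²) = 66 exp(−2·3654·0.037²).
So c = 2·3654·0.037² = 10.0047.

10.005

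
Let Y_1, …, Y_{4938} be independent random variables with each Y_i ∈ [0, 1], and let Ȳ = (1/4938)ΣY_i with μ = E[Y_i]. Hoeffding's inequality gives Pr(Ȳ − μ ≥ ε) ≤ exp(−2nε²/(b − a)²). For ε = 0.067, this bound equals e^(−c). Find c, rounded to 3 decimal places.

44.333

c = 2nε²/(b − a)² = 2·4938·0.067² / 1² = 44.3334.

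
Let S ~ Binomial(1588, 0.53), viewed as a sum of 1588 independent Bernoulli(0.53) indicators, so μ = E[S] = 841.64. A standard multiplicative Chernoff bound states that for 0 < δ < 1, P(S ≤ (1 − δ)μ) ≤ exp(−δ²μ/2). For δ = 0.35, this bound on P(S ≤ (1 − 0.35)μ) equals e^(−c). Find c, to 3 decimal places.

c = δ²μ/2 = 0.35²·841.64/2 = 51.5504.

51.550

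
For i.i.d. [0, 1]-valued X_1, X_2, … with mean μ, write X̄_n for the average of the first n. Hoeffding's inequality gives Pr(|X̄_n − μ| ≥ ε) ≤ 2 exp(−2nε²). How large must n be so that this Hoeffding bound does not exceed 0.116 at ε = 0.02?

3560

Require 2·exp(−2nε²) ≤ 0.116, i.e. 2nε² ≥ ln(2/0.116) = 2.847312.
So n ≥ 2.847312 / (2·0.02²) = 3559.140.
The smallest integer n is 3560.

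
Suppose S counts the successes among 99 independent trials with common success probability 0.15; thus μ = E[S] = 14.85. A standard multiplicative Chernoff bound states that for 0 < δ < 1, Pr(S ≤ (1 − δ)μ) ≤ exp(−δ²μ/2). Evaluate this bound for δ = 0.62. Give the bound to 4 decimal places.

Exponent = δ²μ/2 = 0.62²·14.85/2 = 2.8542.
Bound = exp(−2.8542) = 0.05760.

0.0576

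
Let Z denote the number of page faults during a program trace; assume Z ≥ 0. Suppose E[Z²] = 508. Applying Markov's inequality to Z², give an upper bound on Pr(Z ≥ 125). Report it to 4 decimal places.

0.0325

Since Z ≥ 0, the event {Z ≥ 125} is the same as {Z² ≥ 15625}.
Markov's inequality applied to Z² gives Pr(Z² ≥ 15625) ≤ E[Z²]/15625 = 508/15625 = 0.0325.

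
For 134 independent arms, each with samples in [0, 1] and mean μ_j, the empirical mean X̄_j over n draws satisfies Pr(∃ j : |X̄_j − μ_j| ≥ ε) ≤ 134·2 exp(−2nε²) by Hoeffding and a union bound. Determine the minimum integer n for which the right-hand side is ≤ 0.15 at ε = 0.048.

Need 2·134·exp(−2nε²) ≤ 0.15, i.e. exp(−2nε²) ≤ 0.15/268.
So 2nε² ≥ ln(268/0.15) = 7.488107.
Hence n ≥ 7.488107/(2·0.048²) = 1625.023.
The smallest integer n is 1626.

1626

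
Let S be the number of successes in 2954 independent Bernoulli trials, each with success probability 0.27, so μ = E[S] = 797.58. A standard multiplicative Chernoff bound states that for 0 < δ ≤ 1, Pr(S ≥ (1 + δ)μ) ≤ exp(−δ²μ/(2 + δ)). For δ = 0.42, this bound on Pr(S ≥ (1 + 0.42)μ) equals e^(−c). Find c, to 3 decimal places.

c = δ²μ/(2 + δ) = 0.42²·797.58/(2 + 0.42) = 58.1376.

58.138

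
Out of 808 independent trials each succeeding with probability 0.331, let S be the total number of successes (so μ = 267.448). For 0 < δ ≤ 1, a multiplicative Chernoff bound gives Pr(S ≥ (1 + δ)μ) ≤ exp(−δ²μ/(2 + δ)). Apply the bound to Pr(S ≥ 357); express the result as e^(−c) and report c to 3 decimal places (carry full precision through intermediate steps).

12.843

Write 357 = (1 + δ)μ, so δ = 357/267.448 − 1 = 0.3348389…
Then the exponent is δ²μ/(2 + δ) = (357 − μ)² / (μ·(2 + δ)) = 12.842640.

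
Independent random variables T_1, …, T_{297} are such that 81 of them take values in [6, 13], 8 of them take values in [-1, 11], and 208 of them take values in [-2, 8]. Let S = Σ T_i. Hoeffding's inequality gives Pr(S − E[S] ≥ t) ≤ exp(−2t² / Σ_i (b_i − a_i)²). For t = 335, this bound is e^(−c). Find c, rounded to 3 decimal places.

Σ(b_i − a_i)² = 81·7² + 8·12² + 208·10² = 25921.
c = 2t² / 25921 = 2·335² / 25921 = 8.6590.

8.659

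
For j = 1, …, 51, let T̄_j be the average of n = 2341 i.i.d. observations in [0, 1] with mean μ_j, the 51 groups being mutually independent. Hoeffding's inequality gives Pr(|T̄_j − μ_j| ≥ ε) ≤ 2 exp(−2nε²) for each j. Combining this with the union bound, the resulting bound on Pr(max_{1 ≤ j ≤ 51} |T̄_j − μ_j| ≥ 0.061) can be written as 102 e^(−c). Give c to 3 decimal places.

17.422

Union bound over the 51 events: Pr(max_{1 ≤ j ≤ 51} |T̄_j − μ_j| ≥ 0.061) ≤ 51·2·exp(−2nε²) = 102 exp(−2·2341·0.061²).
So c = 2·2341·0.061² = 17.4217.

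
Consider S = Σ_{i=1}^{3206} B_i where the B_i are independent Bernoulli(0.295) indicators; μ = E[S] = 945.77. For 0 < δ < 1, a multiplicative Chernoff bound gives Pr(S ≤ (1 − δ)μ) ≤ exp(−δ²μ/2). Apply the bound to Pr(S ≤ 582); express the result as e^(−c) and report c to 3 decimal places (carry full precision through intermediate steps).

Write 582 = (1 − δ)μ, so δ = 1 − 582/945.77 = 0.3846284…
Then the exponent is δ²μ/2 = (μ − 582)²/(2μ) = 69.958136.

69.958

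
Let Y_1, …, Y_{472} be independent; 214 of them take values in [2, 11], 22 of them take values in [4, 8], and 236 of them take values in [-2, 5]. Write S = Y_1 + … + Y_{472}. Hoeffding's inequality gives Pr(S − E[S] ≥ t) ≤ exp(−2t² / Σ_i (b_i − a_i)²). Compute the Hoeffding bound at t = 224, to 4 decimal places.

0.0324

Σ(b_i − a_i)² = 214·9² + 22·4² + 236·7² = 29250.
Exponent = 2·224² / 29250 = 3.43084.
Bound = exp(−3.43084) = 0.03236.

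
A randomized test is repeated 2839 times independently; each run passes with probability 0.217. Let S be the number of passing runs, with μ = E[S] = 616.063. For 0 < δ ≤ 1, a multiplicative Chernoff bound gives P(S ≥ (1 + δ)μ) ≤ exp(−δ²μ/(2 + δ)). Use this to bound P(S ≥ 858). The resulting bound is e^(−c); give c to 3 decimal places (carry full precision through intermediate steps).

39.709

Write 858 = (1 + δ)μ, so δ = 858/616.063 − 1 = 0.3927147…
Then the exponent is δ²μ/(2 + δ) = (858 − μ)² / (μ·(2 + δ)) = 39.708962.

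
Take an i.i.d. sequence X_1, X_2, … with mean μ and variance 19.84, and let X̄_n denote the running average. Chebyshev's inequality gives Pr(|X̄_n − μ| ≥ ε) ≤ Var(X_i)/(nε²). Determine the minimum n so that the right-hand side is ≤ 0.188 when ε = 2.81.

14

Require 19.84/(n·2.81²) ≤ 0.188, i.e. n ≥ 19.84/(0.188·2.81²) = 13.365.
The smallest integer n is 14.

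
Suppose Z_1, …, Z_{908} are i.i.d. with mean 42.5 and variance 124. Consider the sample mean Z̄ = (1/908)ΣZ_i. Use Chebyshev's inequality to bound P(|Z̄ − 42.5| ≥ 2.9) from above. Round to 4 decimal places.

Var(Z̄) = Var(Z_i)/n = 124/908 = 0.13656.
Chebyshev: P(|Z̄ − 42.5| ≥ 2.9) ≤ Var(Z̄)/(2.9)² = 124/(908·2.9²) = 0.0162.

0.0162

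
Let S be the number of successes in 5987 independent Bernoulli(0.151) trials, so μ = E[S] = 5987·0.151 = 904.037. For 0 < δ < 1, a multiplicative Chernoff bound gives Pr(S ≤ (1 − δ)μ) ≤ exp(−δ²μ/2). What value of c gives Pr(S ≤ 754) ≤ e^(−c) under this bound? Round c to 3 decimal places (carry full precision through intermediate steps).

12.450

Write 754 = (1 − δ)μ, so δ = 1 − 754/904.037 = 0.1659633…
Then the exponent is δ²μ/2 = (μ − 754)²/(2μ) = 12.450321.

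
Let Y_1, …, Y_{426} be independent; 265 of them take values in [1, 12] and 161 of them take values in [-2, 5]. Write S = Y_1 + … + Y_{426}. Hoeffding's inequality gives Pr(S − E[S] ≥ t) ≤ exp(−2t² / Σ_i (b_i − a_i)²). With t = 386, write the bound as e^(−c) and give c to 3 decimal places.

7.458

Σ(b_i − a_i)² = 265·11² + 161·7² = 39954.
c = 2t² / 39954 = 2·386² / 39954 = 7.4584.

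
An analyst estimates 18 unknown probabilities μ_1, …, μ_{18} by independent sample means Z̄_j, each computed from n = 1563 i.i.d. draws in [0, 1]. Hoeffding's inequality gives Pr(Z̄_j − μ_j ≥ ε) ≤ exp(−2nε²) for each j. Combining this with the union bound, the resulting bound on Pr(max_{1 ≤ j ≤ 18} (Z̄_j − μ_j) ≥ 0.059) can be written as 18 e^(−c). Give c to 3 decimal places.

10.882

Union bound over the 18 events: Pr(max_{1 ≤ j ≤ 18} (Z̄_j − μ_j) ≥ 0.059) ≤ 18·exp(−2nε²) = 18 exp(−2·1563·0.059²).
So c = 2·1563·0.059² = 10.8816.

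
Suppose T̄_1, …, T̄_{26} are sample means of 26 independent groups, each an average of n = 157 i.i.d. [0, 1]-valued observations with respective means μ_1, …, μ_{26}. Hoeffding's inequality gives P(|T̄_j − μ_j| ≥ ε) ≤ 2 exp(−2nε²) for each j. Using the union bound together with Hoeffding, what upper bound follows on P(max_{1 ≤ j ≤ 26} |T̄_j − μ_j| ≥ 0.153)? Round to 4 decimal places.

0.0334

Per-experiment Hoeffding bound: 2·exp(−2·157·0.153²) = 2·exp(−7.35043) = 0.0012846.
Union bound over 26 events: 26·0.0012846 = 0.03340.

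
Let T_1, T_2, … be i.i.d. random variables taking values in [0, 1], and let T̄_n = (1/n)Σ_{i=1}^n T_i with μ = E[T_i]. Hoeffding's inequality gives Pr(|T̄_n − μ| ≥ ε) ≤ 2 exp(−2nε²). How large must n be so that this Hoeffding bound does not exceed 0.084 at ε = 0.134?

89

Require 2·exp(−2nε²) ≤ 0.084, i.e. 2nε² ≥ ln(2/0.084) = 3.170086.
So n ≥ 3.170086 / (2·0.134²) = 88.274.
The smallest integer n is 89.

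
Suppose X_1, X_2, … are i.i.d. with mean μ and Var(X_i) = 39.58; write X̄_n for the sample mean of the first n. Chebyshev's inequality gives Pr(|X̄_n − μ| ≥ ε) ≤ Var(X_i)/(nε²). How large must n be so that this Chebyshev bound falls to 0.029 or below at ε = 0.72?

2633

Require 39.58/(n·0.72²) ≤ 0.029, i.e. n ≥ 39.58/(0.029·0.72²) = 2632.769.
The smallest integer n is 2633.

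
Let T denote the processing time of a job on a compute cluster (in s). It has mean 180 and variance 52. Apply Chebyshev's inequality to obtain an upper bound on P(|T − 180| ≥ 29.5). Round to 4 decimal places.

Chebyshev: P(|T − μ| ≥ t) ≤ Var(T)/t².
Bound = 52 / 870.25 = 0.0598.

0.0598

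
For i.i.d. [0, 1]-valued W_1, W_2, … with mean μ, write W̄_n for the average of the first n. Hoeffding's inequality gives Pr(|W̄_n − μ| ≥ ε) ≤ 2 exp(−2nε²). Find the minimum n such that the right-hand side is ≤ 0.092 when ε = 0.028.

1964

Require 2·exp(−2nε²) ≤ 0.092, i.e. 2nε² ≥ ln(2/0.092) = 3.079114.
So n ≥ 3.079114 / (2·0.028²) = 1963.721.
The smallest integer n is 1964.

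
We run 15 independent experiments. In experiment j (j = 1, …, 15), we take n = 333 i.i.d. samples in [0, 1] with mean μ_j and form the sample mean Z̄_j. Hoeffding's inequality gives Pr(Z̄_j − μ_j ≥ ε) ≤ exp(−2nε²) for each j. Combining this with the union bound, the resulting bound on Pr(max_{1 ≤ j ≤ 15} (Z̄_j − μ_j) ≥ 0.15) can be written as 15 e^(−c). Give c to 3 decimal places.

Union bound over the 15 events: Pr(max_{1 ≤ j ≤ 15} (Z̄_j − μ_j) ≥ 0.15) ≤ 15·exp(−2nε²) = 15 exp(−2·333·0.15²).
So c = 2·333·0.15² = 14.9850.

14.985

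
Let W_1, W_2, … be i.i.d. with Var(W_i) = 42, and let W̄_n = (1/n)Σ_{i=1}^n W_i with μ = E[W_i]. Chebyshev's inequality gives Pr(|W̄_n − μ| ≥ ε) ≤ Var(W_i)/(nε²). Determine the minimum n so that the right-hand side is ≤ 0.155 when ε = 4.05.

17

Require 42/(n·4.05²) ≤ 0.155, i.e. n ≥ 42/(0.155·4.05²) = 16.520.
The smallest integer n is 17.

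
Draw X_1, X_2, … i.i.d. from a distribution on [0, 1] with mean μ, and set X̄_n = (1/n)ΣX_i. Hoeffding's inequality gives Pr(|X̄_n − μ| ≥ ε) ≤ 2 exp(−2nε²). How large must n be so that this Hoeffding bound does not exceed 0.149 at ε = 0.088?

168

Require 2·exp(−2nε²) ≤ 0.149, i.e. 2nε² ≥ ln(2/0.149) = 2.596956.
So n ≥ 2.596956 / (2·0.088²) = 167.675.
The smallest integer n is 168.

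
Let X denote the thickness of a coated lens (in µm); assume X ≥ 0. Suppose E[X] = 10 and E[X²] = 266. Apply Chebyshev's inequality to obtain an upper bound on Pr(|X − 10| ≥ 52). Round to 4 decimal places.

Var(X) = E[X²] − (E[X])² = 266 − 100 = 166.
Chebyshev's inequality: Pr(|X − μ| ≥ t) ≤ Var(X)/t² = 166/2704 = 0.0614.

0.0614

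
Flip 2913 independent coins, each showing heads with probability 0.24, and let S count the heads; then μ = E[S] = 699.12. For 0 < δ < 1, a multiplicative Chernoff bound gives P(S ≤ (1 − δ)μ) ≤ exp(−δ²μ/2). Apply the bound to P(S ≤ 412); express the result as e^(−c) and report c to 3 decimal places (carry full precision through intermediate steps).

58.958

Write 412 = (1 − δ)μ, so δ = 1 − 412/699.12 = 0.4106877…
Then the exponent is δ²μ/2 = (μ − 412)²/(2μ) = 58.958329.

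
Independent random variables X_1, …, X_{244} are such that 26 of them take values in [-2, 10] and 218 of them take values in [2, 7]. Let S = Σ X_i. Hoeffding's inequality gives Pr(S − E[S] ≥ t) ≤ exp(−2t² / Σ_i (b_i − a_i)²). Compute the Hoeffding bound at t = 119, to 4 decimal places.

0.0459

Σ(b_i − a_i)² = 26·12² + 218·5² = 9194.
Exponent = 2·119² / 9194 = 3.08049.
Bound = exp(−3.08049) = 0.04594.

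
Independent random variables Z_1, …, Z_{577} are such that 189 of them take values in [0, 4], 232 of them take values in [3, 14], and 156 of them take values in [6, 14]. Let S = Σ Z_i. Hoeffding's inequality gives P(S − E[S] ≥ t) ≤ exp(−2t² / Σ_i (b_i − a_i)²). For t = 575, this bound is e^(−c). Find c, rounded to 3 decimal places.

Σ(b_i − a_i)² = 189·4² + 232·11² + 156·8² = 41080.
c = 2t² / 41080 = 2·575² / 41080 = 16.0966.

16.097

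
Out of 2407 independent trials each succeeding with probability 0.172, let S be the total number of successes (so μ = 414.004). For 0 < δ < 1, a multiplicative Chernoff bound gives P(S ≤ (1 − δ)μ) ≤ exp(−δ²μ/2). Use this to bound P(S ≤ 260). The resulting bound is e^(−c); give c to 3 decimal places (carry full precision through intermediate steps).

28.644

Write 260 = (1 − δ)μ, so δ = 1 − 260/414.004 = 0.3719867…
Then the exponent is δ²μ/2 = (μ − 260)²/(2μ) = 28.643723.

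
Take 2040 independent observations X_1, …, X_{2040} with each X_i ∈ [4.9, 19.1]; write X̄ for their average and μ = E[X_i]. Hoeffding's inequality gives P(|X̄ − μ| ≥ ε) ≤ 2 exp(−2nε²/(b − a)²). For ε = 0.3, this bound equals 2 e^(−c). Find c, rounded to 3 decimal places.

1.821

c = 2nε²/(b − a)² = 2·2040·0.3² / 14.2² = 1.8211.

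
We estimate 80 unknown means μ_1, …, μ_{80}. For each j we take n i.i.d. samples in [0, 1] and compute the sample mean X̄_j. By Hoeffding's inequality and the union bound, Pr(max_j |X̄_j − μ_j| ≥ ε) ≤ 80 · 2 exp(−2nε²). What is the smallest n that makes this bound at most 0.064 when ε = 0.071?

777

Need 2·80·exp(−2nε²) ≤ 0.064, i.e. exp(−2nε²) ≤ 0.064/160.
So 2nε² ≥ ln(160/0.064) = 7.824046.
Hence n ≥ 7.824046/(2·0.071²) = 776.041.
The smallest integer n is 777.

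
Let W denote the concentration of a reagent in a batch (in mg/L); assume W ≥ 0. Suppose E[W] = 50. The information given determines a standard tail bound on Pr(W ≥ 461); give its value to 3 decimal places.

Only the mean of a non-negative variable is known, so Markov's inequality is the applicable tail bound.
Markov's inequality: for a non-negative random variable, Pr(W ≥ a) ≤ E[W]/a.
Here E[W] = 50 and a = 461, so the bound is 50/461 = 0.1085.

0.108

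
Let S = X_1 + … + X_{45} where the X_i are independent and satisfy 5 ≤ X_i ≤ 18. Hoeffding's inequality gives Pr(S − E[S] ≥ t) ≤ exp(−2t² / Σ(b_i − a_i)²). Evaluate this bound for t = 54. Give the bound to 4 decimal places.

Σ(b_i − a_i)² = 45·(13)² = 7605.
Exponent = 2·54²/7605 = 0.7669.
Bound = exp(−0.7669) = 0.46447.

0.4645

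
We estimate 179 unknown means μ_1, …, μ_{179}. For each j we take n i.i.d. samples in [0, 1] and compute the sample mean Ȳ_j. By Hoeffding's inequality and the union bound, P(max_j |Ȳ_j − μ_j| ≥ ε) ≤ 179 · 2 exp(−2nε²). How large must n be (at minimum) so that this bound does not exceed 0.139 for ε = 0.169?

Need 2·179·exp(−2nε²) ≤ 0.139, i.e. exp(−2nε²) ≤ 0.139/358.
So 2nε² ≥ ln(358/0.139) = 7.853814.
Hence n ≥ 7.853814/(2·0.169²) = 137.492.
The smallest integer n is 138.

138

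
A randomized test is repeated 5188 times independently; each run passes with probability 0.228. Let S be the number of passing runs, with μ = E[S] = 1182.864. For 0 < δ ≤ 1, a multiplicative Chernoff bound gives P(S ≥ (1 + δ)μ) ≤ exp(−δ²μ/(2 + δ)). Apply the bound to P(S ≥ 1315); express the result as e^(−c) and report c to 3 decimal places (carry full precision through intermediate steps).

Write 1315 = (1 + δ)μ, so δ = 1315/1182.864 − 1 = 0.1117085…
Then the exponent is δ²μ/(2 + δ) = (1315 − μ)² / (μ·(2 + δ)) = 6.989941.

6.990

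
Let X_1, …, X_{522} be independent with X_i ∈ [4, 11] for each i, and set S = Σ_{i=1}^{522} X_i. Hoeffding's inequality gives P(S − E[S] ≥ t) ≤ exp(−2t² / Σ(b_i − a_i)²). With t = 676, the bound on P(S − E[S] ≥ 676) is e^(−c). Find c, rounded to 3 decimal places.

35.732

Σ(b_i − a_i)² = 522·(7)² = 25578.
c = 2t²/25578 = 2·676²/25578 = 35.7320.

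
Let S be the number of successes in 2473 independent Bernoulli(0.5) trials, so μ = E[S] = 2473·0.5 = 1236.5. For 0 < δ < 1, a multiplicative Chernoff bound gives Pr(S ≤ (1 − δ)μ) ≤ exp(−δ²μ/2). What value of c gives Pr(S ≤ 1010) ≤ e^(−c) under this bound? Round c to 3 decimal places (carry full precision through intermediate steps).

Write 1010 = (1 − δ)μ, so δ = 1 − 1010/1236.5 = 0.1831783…
Then the exponent is δ²μ/2 = (μ − 1010)²/(2μ) = 20.744945.

20.745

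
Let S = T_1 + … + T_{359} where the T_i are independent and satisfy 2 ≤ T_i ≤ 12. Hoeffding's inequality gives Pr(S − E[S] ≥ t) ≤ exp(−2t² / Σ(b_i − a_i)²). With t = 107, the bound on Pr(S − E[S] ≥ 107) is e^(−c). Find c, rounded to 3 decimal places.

0.638

Σ(b_i − a_i)² = 359·(10)² = 35900.
c = 2t²/35900 = 2·107²/35900 = 0.6378.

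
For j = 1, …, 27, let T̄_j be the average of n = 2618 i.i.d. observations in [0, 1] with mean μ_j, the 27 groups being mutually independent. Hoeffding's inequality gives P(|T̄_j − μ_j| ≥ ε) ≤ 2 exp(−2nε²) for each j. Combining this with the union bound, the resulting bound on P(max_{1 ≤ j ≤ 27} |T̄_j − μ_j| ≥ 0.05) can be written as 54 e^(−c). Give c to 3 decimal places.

13.090

Union bound over the 27 events: P(max_{1 ≤ j ≤ 27} |T̄_j − μ_j| ≥ 0.05) ≤ 27·2·exp(−2nε²) = 54 exp(−2·2618·0.05²).
So c = 2·2618·0.05² = 13.0900.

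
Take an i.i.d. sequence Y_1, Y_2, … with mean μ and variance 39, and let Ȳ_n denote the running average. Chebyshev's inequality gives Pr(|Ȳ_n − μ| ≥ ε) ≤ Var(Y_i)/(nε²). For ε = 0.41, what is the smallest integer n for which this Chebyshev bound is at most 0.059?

Require 39/(n·0.41²) ≤ 0.059, i.e. n ≥ 39/(0.059·0.41²) = 3932.284.
The smallest integer n is 3933.

3933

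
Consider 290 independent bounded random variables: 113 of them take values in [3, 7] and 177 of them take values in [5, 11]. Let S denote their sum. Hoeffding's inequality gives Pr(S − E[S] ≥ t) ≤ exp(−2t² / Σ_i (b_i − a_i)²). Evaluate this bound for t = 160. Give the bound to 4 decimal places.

0.0019

Σ(b_i − a_i)² = 113·4² + 177·6² = 8180.
Exponent = 2·160² / 8180 = 6.25917.
Bound = exp(−6.25917) = 0.00191.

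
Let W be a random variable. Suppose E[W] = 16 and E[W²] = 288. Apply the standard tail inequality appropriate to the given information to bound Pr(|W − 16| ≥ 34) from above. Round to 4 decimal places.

The first two moments determine the variance, so Chebyshev's inequality is the sharpest standard bound available.
Var(W) = E[W²] − (E[W])² = 288 − 256 = 32.
Chebyshev's inequality: Pr(|W − μ| ≥ t) ≤ Var(W)/t² = 32/1156 = 0.0277.

0.0277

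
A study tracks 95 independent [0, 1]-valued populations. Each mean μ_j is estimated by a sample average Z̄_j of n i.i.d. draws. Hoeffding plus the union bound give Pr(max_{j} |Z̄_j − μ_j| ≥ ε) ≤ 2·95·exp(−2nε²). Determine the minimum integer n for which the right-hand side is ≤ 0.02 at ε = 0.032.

4473

Need 2·95·exp(−2nε²) ≤ 0.02, i.e. exp(−2nε²) ≤ 0.02/190.
So 2nε² ≥ ln(190/0.02) = 9.159047.
Hence n ≥ 9.159047/(2·0.032²) = 4472.191.
The smallest integer n is 4473.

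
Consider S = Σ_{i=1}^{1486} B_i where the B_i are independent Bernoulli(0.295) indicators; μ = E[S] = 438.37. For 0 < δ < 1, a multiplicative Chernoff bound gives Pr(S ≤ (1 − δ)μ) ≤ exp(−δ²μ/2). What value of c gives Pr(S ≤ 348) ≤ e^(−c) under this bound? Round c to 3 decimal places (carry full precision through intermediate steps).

Write 348 = (1 − δ)μ, so δ = 1 − 348/438.37 = 0.2061501…
Then the exponent is δ²μ/2 = (μ − 348)²/(2μ) = 9.314890.

9.315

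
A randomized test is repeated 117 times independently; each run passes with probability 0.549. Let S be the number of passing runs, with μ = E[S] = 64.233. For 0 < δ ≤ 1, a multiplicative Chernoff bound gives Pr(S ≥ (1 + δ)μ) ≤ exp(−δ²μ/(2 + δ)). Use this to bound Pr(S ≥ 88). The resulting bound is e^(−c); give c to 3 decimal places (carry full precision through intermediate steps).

3.711

Write 88 = (1 + δ)μ, so δ = 88/64.233 − 1 = 0.3700123…
Then the exponent is δ²μ/(2 + δ) = (88 − μ)² / (μ·(2 + δ)) = 3.710564.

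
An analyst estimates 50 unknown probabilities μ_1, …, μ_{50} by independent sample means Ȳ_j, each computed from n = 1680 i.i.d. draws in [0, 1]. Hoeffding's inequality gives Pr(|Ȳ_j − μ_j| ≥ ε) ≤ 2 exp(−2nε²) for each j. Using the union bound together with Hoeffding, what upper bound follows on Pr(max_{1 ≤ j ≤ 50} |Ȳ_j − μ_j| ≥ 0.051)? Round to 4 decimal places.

Per-experiment Hoeffding bound: 2·exp(−2·1680·0.051²) = 2·exp(−8.73936) = 0.00032031.
Union bound over 50 events: 50·0.00032031 = 0.01602.

0.0160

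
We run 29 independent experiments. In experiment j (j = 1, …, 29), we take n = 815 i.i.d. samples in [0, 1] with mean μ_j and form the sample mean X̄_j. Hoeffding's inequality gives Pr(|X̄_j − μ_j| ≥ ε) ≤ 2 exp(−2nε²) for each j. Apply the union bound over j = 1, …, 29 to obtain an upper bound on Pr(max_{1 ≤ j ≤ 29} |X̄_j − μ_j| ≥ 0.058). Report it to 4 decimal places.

Per-experiment Hoeffding bound: 2·exp(−2·815·0.058²) = 2·exp(−5.48332) = 0.008311.
Union bound over 29 events: 29·0.008311 = 0.24102.

0.2410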